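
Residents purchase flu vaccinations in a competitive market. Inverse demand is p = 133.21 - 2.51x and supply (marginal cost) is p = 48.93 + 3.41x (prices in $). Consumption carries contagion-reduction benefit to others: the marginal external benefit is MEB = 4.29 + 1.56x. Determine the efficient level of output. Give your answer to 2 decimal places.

Social marginal benefit = demand + MEB = 137.50 - 0.95x.
Set SMB = MC: 137.50 - 0.95x = 48.93 + 3.41x → x* = 20.3142.

x* = 20.31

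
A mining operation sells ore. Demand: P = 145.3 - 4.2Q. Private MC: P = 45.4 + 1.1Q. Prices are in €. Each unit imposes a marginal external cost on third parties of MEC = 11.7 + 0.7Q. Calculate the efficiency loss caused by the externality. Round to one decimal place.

DWL = €51.6

Market equilibrium (private): 45.4 + 1.1Q = 145.3 - 4.2Q → Q_m = 18.8491.
Social marginal cost = private MC + MEC = 57.1 + 1.8Q.
Set SMC = demand: 57.1 + 1.8Q = 145.3 - 4.2Q → Q* = 14.7000.
The loss is the area between SMC and demand from Q* to Q_m; with linear curves that's a triangle of height MEC(Q_m).
DWL = ½ × 4.1491 × 24.8943 = 51.6445.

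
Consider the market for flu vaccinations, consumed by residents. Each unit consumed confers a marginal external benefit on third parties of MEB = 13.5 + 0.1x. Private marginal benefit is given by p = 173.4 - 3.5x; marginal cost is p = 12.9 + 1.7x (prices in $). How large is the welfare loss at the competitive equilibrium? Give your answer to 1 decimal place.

Market equilibrium (private): 12.9 + 1.7x = 173.4 - 3.5x → x_m = 30.8654.
Social marginal benefit = demand + MEB = 186.9 - 3.4x.
Set SMB = MC: 186.9 - 3.4x = 12.9 + 1.7x → x* = 34.1176.
The welfare-loss triangle has base |x_m − x*| and height MEB(x_m) (the vertical gap between SMB and MC is zero at x* and MEB at x_m).
DWL = ½ × 3.2522 × 16.5865 = 26.9713.

DWL = $27.0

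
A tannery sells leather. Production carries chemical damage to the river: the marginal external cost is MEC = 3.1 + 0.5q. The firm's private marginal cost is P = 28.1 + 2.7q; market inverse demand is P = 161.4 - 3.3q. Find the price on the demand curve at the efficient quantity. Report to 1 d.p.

Social marginal cost = private MC + MEC = 31.2 + 3.2q.
Set SMC = demand: 31.2 + 3.2q = 161.4 - 3.3q → q* = 20.0308.
Consumer price on the demand curve at q*: 161.4 − 3.3×20.0308 = 95.2984.

P = 95.3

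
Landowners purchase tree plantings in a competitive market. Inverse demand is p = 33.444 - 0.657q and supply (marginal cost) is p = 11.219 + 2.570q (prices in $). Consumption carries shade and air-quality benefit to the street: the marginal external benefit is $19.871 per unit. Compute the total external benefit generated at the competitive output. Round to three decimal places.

$136.856

Market equilibrium (private): 11.219 + 2.570q = 33.444 - 0.657q → q_m = 6.8872.
Total external benefit = MEB × q_m = 19.871 × 6.8872 = 136.8556.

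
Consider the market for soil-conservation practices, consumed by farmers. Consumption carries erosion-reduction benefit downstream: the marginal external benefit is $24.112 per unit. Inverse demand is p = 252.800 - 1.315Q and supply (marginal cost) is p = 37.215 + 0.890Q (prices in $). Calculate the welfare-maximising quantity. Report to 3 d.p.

Q* = 108.706

Social marginal benefit = demand + MEB = 276.912 - 1.315Q.
Set SMB = MC: 276.912 - 1.315Q = 37.215 + 0.890Q → Q* = 108.7061.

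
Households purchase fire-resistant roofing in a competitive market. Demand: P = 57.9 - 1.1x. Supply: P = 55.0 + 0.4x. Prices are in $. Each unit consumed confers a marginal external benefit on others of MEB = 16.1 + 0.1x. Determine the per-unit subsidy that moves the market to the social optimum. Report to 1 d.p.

subsidy = $17.5 per unit

Social marginal benefit = demand + MEB = 74.0 - x.
Set SMB = MC: 74.0 - x = 55.0 + 0.4x → x* = 13.5714.
The Pigouvian subsidy equals MEB at x*: 16.1 + 0.1×13.5714 = 17.4571.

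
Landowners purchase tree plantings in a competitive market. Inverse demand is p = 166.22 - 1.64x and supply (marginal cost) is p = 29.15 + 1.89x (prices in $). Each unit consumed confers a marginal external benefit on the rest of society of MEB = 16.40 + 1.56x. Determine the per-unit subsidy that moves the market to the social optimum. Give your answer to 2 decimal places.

subsidy = $137.93 per unit

Social marginal benefit = demand + MEB = 182.62 - 0.08x.
Set SMB = MC: 182.62 - 0.08x = 29.15 + 1.89x → x* = 77.9036.
The Pigouvian subsidy equals MEB at x*: 16.40 + 1.56×77.9036 = 137.9296.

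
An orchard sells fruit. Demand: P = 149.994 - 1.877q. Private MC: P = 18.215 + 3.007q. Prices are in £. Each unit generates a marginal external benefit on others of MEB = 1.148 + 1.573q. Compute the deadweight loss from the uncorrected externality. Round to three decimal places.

Market equilibrium (private): 18.215 + 3.007q = 149.994 - 1.877q → q_m = 26.9818.
Social marginal cost = private MC − MEB = 17.067 + 1.434q.
Set SMC = demand: 17.067 + 1.434q = 149.994 - 1.877q → q* = 40.1471.
The welfare-loss triangle has base |q_m − q*| and height MEB(q_m) (the vertical gap between SMC and demand is zero at q* and MEB at q_m).
DWL = ½ × 13.1653 × 43.5903 = 286.9397.

DWL = £286.940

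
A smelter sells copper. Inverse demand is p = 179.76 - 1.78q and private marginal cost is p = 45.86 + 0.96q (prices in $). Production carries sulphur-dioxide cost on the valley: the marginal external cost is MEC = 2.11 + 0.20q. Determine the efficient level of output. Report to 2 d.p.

q* = 44.83

Social marginal cost = private MC + MEC = 47.97 + 1.16q.
Set SMC = demand: 47.97 + 1.16q = 179.76 - 1.78q → q* = 44.8265.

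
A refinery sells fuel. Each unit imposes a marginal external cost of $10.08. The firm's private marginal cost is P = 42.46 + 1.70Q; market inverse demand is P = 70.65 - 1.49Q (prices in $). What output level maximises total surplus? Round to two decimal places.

Q* = 5.68

Social marginal cost = private MC + MEC = 52.54 + 1.70Q.
Set SMC = demand: 52.54 + 1.70Q = 70.65 - 1.49Q → Q* = 5.6771.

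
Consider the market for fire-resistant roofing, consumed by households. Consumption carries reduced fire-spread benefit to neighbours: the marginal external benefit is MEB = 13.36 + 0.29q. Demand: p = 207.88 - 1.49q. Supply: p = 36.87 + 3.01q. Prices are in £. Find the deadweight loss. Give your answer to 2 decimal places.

DWL = £70.60

Market equilibrium (private): 36.87 + 3.01q = 207.88 - 1.49q → q_m = 38.0022.
Social marginal benefit = demand + MEB = 221.24 - 1.20q.
Set SMB = MC: 221.24 - 1.20q = 36.87 + 3.01q → q* = 43.7933.
Between q* and q_m the wedge SMB − MC runs linearly from 0 to MEB(q_m), so the loss is a triangle.
DWL = ½ × 5.7911 × 24.3806 = 70.5952.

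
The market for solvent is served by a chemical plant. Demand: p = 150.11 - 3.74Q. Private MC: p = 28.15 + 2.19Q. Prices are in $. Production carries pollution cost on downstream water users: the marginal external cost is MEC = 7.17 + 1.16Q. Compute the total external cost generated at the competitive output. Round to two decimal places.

$392.79

Market equilibrium (private): 28.15 + 2.19Q = 150.11 - 3.74Q → Q_m = 20.5666.
Total external cost = ∫₀^{Q_m} (7.17 + 1.16Q) dQ = 7.17×20.5666 + ½×1.16×20.5666² = 392.7938.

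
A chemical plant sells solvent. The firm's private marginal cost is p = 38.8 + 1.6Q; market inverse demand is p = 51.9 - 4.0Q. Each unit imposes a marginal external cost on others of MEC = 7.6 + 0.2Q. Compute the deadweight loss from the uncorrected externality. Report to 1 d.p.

Market equilibrium (private): 38.8 + 1.6Q = 51.9 - 4.0Q → Q_m = 2.3393.
Social marginal cost = private MC + MEC = 46.4 + 1.8Q.
Set SMC = demand: 46.4 + 1.8Q = 51.9 - 4.0Q → Q* = 0.9483.
Between Q* and Q_m the wedge SMC − demand runs linearly from 0 to MEC(Q_m), so the loss is a triangle.
DWL = ½ × 1.3910 × 8.0679 = 5.6112.

DWL = 5.6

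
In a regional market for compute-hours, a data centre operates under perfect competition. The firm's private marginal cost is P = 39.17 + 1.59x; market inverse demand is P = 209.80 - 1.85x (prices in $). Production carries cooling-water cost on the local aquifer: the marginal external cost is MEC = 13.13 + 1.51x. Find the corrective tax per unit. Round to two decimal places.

Social marginal cost = private MC + MEC = 52.30 + 3.10x.
Set SMC = demand: 52.30 + 3.10x = 209.80 - 1.85x → x* = 31.8182.
The Pigouvian tax equals MEC at x*: 13.13 + 1.51×31.8182 = 61.1755.

tax = $61.18 per unit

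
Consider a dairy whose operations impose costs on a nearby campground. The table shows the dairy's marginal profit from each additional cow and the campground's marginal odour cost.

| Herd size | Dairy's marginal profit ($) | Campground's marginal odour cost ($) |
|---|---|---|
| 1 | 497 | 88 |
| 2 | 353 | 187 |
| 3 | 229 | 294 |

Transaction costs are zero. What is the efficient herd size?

Bargaining reaches the level where marginal profit last exceeds marginal odour cost.
That holds through level 2 (353 ≥ 187) but not at 3 (229 < 294).

2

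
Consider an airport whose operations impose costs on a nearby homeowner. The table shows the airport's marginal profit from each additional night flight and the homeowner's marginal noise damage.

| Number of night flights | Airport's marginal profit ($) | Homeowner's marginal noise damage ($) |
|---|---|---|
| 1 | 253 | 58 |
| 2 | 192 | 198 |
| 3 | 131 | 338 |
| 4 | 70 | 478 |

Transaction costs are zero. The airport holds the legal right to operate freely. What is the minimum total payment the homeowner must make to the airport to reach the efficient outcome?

$393

Left alone the airport would choose level 4 (marginal profit stays positive).
Efficient level: k* = 1 (marginal profit ≥ marginal noise damage through 1).
The homeowner must at least cover the airport's forgone profit from cutting 4→1: 192 + 131 + 70 = 393.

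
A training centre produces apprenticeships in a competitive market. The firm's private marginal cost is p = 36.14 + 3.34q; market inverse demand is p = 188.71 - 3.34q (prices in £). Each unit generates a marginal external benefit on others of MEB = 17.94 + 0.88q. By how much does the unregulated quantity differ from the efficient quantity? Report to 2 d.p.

Market equilibrium (private): 36.14 + 3.34q = 188.71 - 3.34q → q_m = 22.8398.
Social marginal cost = private MC − MEB = 18.20 + 2.46q.
Set SMC = demand: 18.20 + 2.46q = 188.71 - 3.34q → q* = 29.3983.
Gap = |22.8398 − 29.3983| = 6.5585.

6.56 units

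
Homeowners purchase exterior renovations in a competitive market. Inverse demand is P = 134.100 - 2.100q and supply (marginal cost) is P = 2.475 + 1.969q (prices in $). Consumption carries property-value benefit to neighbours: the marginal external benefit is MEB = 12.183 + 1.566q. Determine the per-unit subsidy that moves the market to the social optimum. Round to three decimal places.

subsidy = $102.156 per unit

Social marginal benefit = demand + MEB = 146.283 - 0.534q.
Set SMB = MC: 146.283 - 0.534q = 2.475 + 1.969q → q* = 57.4543.
The Pigouvian subsidy equals MEB at q*: 12.183 + 1.566×57.4543 = 102.1564.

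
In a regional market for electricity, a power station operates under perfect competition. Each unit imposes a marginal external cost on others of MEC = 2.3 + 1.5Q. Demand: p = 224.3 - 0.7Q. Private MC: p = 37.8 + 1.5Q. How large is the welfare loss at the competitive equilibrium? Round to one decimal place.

DWL = 2264.8

Market equilibrium (private): 37.8 + 1.5Q = 224.3 - 0.7Q → Q_m = 84.7727.
Social marginal cost = private MC + MEC = 40.1 + 3.0Q.
Set SMC = demand: 40.1 + 3.0Q = 224.3 - 0.7Q → Q* = 49.7838.
Between Q* and Q_m the wedge SMC − demand runs linearly from 0 to MEC(Q_m), so the loss is a triangle.
DWL = ½ × 34.9889 × 129.4591 = 2264.8158.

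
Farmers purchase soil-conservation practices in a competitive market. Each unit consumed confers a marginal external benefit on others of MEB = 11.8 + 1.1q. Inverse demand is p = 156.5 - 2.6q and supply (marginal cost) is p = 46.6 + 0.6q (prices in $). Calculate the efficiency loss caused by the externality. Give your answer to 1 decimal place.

Market equilibrium (private): 46.6 + 0.6q = 156.5 - 2.6q → q_m = 34.3438.
Social marginal benefit = demand + MEB = 168.3 - 1.5q.
Set SMB = MC: 168.3 - 1.5q = 46.6 + 0.6q → q* = 57.9524.
The loss is the area between SMB and MC from q* to q_m; with linear curves that's a triangle of height MEB(q_m).
DWL = ½ × 23.6086 × 49.5781 = 585.2348.

DWL = $585.2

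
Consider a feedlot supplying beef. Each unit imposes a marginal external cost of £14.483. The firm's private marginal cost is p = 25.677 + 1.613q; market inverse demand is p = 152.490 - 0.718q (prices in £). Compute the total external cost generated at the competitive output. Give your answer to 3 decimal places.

Market equilibrium (private): 25.677 + 1.613q = 152.490 - 0.718q → q_m = 54.4028.
Total external cost = MEC × q_m = 14.483 × 54.4028 = 787.9158.

£787.916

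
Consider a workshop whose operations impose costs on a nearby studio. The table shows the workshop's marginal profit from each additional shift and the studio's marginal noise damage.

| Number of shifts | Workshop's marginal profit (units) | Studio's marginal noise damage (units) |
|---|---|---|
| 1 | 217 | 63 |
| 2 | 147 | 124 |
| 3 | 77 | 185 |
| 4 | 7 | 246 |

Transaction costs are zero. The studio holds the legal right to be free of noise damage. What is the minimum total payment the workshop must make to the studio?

Efficient level: marginal profit ≥ marginal noise damage through level 2, so k* = 2.
With the studio holding the right, the workshop must at least compensate total damage at k*: 63 + 124 = 187.

187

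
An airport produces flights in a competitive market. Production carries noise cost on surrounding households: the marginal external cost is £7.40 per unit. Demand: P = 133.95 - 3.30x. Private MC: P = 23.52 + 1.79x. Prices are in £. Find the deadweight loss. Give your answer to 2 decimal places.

DWL = £5.38

Market equilibrium (private): 23.52 + 1.79x = 133.95 - 3.30x → x_m = 21.6955.
Social marginal cost = private MC + MEC = 30.92 + 1.79x.
Set SMC = demand: 30.92 + 1.79x = 133.95 - 3.30x → x* = 20.2417.
Between x* and x_m the wedge SMC − demand runs linearly from 0 to MEC(x_m), so the loss is a triangle.
DWL = ½ × 1.4538 × 7.4000 = 5.3791.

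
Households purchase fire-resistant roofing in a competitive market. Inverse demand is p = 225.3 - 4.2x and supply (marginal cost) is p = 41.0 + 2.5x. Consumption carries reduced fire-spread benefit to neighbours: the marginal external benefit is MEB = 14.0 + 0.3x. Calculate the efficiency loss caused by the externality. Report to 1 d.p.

Market equilibrium (private): 41.0 + 2.5x = 225.3 - 4.2x → x_m = 27.5075.
Social marginal benefit = demand + MEB = 239.3 - 3.9x.
Set SMB = MC: 239.3 - 3.9x = 41.0 + 2.5x → x* = 30.9844.
The welfare-loss triangle has base |x_m − x*| and height MEB(x_m) (the vertical gap between SMB and MC is zero at x* and MEB at x_m).
DWL = ½ × 3.4769 × 22.2522 = 38.6843.

DWL = 38.7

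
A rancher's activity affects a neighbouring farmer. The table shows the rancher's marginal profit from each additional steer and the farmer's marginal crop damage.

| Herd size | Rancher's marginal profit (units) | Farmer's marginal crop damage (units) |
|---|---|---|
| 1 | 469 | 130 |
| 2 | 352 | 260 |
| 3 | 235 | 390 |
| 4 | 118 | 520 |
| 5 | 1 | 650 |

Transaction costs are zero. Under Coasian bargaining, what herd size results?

2

Bargaining reaches the level where marginal profit last exceeds marginal crop damage.
That holds through level 2 (352 ≥ 260) but not at 3 (235 < 390).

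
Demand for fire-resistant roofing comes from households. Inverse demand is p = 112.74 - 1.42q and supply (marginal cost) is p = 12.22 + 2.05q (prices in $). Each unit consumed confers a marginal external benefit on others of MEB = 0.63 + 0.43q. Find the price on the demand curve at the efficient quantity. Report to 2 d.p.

P = $65.49

Social marginal benefit = demand + MEB = 113.37 - 0.99q.
Set SMB = MC: 113.37 - 0.99q = 12.22 + 2.05q → q* = 33.2730.
Consumer price on the demand curve at q*: 112.74 − 1.42×33.2730 = 65.4923.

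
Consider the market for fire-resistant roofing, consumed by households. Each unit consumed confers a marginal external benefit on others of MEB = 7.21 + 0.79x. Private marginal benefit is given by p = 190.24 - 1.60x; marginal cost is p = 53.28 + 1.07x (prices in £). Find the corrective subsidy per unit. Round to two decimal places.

Social marginal benefit = demand + MEB = 197.45 - 0.81x.
Set SMB = MC: 197.45 - 0.81x = 53.28 + 1.07x → x* = 76.6862.
The Pigouvian subsidy equals MEB at x*: 7.21 + 0.79×76.6862 = 67.7921.

subsidy = £67.79 per unit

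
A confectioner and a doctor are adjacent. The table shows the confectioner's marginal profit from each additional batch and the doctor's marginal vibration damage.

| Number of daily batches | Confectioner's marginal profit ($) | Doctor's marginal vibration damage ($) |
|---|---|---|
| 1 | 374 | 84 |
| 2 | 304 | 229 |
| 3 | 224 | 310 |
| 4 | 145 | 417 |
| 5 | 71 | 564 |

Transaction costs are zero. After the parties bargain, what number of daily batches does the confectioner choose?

2

Bargaining reaches the level where marginal profit last exceeds marginal vibration damage.
That holds through level 2 (304 ≥ 229) but not at 3 (224 < 310).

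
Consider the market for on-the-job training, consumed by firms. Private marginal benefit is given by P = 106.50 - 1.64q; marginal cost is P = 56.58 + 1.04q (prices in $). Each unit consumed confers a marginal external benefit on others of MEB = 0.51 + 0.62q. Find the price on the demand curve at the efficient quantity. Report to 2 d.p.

P = $66.35

Social marginal benefit = demand + MEB = 107.01 - 1.02q.
Set SMB = MC: 107.01 - 1.02q = 56.58 + 1.04q → q* = 24.4806.
Consumer price on the demand curve at q*: 106.50 − 1.64×24.4806 = 66.3518.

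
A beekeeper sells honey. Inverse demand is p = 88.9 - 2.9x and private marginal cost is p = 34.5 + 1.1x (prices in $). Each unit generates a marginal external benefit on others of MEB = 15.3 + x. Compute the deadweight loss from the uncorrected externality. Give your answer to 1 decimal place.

Market equilibrium (private): 34.5 + 1.1x = 88.9 - 2.9x → x_m = 13.6000.
Social marginal cost = private MC − MEB = 19.2 + 0.1x.
Set SMC = demand: 19.2 + 0.1x = 88.9 - 2.9x → x* = 23.2333.
Between x* and x_m the wedge demand − SMC runs linearly from 0 to MEB(x_m), so the loss is a triangle.
DWL = ½ × 9.6333 × 28.9000 = 139.2012.

DWL = $139.2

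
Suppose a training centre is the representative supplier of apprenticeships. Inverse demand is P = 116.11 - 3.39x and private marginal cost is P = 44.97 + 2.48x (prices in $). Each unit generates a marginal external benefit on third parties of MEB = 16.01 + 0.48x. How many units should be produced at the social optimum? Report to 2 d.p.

x* = 16.17

Social marginal cost = private MC − MEB = 28.96 + 2.00x.
Set SMC = demand: 28.96 + 2.00x = 116.11 - 3.39x → x* = 16.1688.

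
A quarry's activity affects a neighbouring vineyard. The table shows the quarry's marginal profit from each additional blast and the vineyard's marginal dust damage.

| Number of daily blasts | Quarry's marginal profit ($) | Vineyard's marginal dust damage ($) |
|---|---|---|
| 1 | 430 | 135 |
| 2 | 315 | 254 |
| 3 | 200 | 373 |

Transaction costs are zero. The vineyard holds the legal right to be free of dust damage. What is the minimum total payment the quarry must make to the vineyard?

Efficient level: marginal profit ≥ marginal dust damage through level 2, so k* = 2.
With the vineyard holding the right, the quarry must at least compensate total damage at k*: 135 + 254 = 389.

$389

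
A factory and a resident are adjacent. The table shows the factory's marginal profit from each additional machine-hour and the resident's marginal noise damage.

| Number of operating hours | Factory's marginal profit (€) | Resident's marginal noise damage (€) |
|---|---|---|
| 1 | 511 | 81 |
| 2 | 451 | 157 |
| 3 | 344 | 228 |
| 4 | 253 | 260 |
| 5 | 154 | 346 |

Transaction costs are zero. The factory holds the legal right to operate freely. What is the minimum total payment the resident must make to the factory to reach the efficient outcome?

Left alone the factory would choose level 5 (marginal profit stays positive).
Efficient level: k* = 3 (marginal profit ≥ marginal noise damage through 3).
The resident must at least cover the factory's forgone profit from cutting 5→3: 253 + 154 = 407.

€407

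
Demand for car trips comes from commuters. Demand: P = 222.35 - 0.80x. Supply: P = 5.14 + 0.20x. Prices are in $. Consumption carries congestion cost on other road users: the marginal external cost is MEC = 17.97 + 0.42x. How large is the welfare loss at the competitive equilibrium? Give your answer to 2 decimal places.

DWL = $4198.68

Market equilibrium (private): 5.14 + 0.20x = 222.35 - 0.80x → x_m = 217.2100.
Social marginal benefit = demand − MEC = 204.38 - 1.22x.
Set SMB = MC: 204.38 - 1.22x = 5.14 + 0.20x → x* = 140.3099.
The welfare-loss triangle has base |x_m − x*| and height MEC(x_m) (the vertical gap between SMB and MC is zero at x* and MEC at x_m).
DWL = ½ × 76.9001 × 109.1982 = 4198.6762.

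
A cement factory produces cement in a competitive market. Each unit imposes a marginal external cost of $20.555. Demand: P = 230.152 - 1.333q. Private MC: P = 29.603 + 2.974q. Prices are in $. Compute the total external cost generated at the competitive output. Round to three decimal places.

Market equilibrium (private): 29.603 + 2.974q = 230.152 - 1.333q → q_m = 46.5635.
Total external cost = MEC × q_m = 20.555 × 46.5635 = 957.1127.

$957.113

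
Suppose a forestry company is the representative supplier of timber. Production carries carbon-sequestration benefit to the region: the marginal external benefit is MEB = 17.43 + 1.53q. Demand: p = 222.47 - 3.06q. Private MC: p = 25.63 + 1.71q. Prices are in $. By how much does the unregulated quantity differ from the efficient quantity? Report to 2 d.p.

Market equilibrium (private): 25.63 + 1.71q = 222.47 - 3.06q → q_m = 41.2662.
Social marginal cost = private MC − MEB = 8.20 + 0.18q.
Set SMC = demand: 8.20 + 0.18q = 222.47 - 3.06q → q* = 66.1327.
Gap = |41.2662 − 66.1327| = 24.8665.

24.87 units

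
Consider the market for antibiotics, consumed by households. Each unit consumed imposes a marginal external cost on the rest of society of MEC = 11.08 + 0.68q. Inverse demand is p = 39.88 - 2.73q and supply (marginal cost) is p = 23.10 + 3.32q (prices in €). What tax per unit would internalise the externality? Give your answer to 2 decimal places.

Social marginal benefit = demand − MEC = 28.80 - 3.41q.
Set SMB = MC: 28.80 - 3.41q = 23.10 + 3.32q → q* = 0.8470.
The Pigouvian tax equals MEC at q*: 11.08 + 0.68×0.8470 = 11.6560.

tax = €11.66 per unit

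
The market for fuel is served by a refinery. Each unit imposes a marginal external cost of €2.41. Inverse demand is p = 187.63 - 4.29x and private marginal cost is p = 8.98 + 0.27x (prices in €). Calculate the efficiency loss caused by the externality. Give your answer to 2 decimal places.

Market equilibrium (private): 8.98 + 0.27x = 187.63 - 4.29x → x_m = 39.1776.
Social marginal cost = private MC + MEC = 11.39 + 0.27x.
Set SMC = demand: 11.39 + 0.27x = 187.63 - 4.29x → x* = 38.6491.
Height of the DWL triangle at x_m is SMC(x_m) − demand(x_m) = MEC(x_m) = 2.4100.
DWL = ½ × 0.5285 × 2.4100 = 0.6368.

DWL = €0.64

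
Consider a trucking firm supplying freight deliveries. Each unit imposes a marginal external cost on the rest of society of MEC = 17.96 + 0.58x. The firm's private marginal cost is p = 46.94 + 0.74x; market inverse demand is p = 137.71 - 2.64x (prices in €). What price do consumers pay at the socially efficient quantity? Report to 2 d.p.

P = €89.17

Social marginal cost = private MC + MEC = 64.90 + 1.32x.
Set SMC = demand: 64.90 + 1.32x = 137.71 - 2.64x → x* = 18.3864.
Consumer price on the demand curve at x*: 137.71 − 2.64×18.3864 = 89.1699.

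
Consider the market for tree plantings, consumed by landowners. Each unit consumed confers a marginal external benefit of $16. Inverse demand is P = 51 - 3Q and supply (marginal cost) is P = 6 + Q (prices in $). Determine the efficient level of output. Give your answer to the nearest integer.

Q* = 15

Social marginal benefit = demand + MEB = 67 - 3Q.
Set SMB = MC: 67 - 3Q = 6 + Q → Q* = 15.2500.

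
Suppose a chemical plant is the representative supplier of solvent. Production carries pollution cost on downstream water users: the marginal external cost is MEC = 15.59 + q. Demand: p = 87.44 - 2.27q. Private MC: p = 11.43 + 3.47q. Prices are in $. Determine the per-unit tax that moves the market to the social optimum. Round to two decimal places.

tax = $24.55 per unit

Social marginal cost = private MC + MEC = 27.02 + 4.47q.
Set SMC = demand: 27.02 + 4.47q = 87.44 - 2.27q → q* = 8.9644.
The Pigouvian tax equals MEC at q*: 15.59 + 1.00×8.9644 = 24.5544.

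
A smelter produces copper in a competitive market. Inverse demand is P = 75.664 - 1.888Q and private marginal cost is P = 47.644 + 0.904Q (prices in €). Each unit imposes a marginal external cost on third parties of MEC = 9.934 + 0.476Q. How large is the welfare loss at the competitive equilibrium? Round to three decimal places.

Market equilibrium (private): 47.644 + 0.904Q = 75.664 - 1.888Q → Q_m = 10.0358.
Social marginal cost = private MC + MEC = 57.578 + 1.380Q.
Set SMC = demand: 57.578 + 1.380Q = 75.664 - 1.888Q → Q* = 5.5343.
The loss is the area between SMC and demand from Q* to Q_m; with linear curves that's a triangle of height MEC(Q_m).
DWL = ½ × 4.5015 × 14.7110 = 33.1108.

DWL = €33.111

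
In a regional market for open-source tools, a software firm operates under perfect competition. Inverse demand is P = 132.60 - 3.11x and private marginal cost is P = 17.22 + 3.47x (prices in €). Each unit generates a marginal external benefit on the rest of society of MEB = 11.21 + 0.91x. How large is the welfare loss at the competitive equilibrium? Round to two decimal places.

DWL = €65.08

Market equilibrium (private): 17.22 + 3.47x = 132.60 - 3.11x → x_m = 17.5350.
Social marginal cost = private MC − MEB = 6.01 + 2.56x.
Set SMC = demand: 6.01 + 2.56x = 132.60 - 3.11x → x* = 22.3263.
Height of the DWL triangle at x_m is demand(x_m) − SMC(x_m) = MEB(x_m) = 27.1668.
DWL = ½ × 4.7913 × 27.1668 = 65.0821.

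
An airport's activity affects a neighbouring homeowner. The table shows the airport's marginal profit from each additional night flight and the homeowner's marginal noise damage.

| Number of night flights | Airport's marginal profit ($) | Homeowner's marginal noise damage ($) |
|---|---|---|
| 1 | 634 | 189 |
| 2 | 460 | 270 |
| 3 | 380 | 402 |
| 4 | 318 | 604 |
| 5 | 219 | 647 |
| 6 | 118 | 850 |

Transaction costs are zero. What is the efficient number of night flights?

2

Bargaining reaches the level where marginal profit last exceeds marginal noise damage.
That holds through level 2 (460 ≥ 270) but not at 3 (380 < 402).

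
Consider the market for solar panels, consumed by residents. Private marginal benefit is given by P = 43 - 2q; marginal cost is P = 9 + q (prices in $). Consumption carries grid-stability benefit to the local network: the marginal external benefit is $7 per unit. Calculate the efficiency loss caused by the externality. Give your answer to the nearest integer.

Market equilibrium (private): 9 + q = 43 - 2q → q_m = 11.3333.
Social marginal benefit = demand + MEB = 50 - 2q.
Set SMB = MC: 50 - 2q = 9 + q → q* = 13.6667.
The loss is the area between SMB and MC from q* to q_m; with linear curves that's a triangle of height MEB(q_m).
DWL = ½ × 2.3334 × 7.0000 = 8.1669.

DWL = $8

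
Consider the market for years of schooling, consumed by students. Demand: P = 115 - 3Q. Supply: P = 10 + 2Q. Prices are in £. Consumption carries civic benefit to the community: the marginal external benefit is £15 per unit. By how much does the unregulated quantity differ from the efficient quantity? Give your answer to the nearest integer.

3 units

Market equilibrium (private): 10 + 2Q = 115 - 3Q → Q_m = 21.0000.
Social marginal benefit = demand + MEB = 130 - 3Q.
Set SMB = MC: 130 - 3Q = 10 + 2Q → Q* = 24.0000.
Gap = |21.0000 − 24.0000| = 3.0000.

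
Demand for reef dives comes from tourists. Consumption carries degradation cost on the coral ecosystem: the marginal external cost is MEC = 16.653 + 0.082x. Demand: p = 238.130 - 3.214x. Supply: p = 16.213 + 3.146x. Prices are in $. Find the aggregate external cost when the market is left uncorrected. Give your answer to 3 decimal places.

$630.984

Market equilibrium (private): 16.213 + 3.146x = 238.130 - 3.214x → x_m = 34.8926.
Total external cost = ∫₀^{x_m} (16.653 + 0.082x) dx = 16.653×34.8926 + ½×0.082×34.8926² = 630.9837.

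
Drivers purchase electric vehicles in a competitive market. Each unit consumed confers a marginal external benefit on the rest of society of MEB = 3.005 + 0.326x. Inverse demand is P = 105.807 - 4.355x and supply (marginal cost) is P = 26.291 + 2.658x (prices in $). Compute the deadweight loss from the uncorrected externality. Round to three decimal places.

DWL = $3.358

Market equilibrium (private): 26.291 + 2.658x = 105.807 - 4.355x → x_m = 11.3384.
Social marginal benefit = demand + MEB = 108.812 - 4.029x.
Set SMB = MC: 108.812 - 4.029x = 26.291 + 2.658x → x* = 12.3405.
The loss is the area between SMB and MC from x* to x_m; with linear curves that's a triangle of height MEB(x_m).
DWL = ½ × 1.0021 × 6.7013 = 3.3577.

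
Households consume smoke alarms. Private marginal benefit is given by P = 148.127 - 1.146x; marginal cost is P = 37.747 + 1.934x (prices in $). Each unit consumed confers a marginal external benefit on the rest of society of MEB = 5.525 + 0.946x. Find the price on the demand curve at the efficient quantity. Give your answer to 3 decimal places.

P = $85.884

Social marginal benefit = demand + MEB = 153.652 - 0.200x.
Set SMB = MC: 153.652 - 0.200x = 37.747 + 1.934x → x* = 54.3135.
Consumer price on the demand curve at x*: 148.127 − 1.146×54.3135 = 85.8837.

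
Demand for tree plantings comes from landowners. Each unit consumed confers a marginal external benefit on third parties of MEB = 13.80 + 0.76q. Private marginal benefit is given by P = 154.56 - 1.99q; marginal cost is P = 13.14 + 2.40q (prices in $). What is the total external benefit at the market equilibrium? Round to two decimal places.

Market equilibrium (private): 13.14 + 2.40q = 154.56 - 1.99q → q_m = 32.2141.
Total external benefit = ∫₀^{q_m} (13.80 + 0.76q) dq = 13.80×32.2141 + ½×0.76×32.2141² = 838.8989.

$838.90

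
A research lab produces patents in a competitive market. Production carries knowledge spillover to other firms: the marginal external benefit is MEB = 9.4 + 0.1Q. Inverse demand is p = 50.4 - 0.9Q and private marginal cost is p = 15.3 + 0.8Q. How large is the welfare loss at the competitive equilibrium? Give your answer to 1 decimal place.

DWL = 41.1

Market equilibrium (private): 15.3 + 0.8Q = 50.4 - 0.9Q → Q_m = 20.6471.
Social marginal cost = private MC − MEB = 5.9 + 0.7Q.
Set SMC = demand: 5.9 + 0.7Q = 50.4 - 0.9Q → Q* = 27.8125.
The loss is the area between SMC and demand from Q* to Q_m; with linear curves that's a triangle of height MEB(Q_m).
DWL = ½ × 7.1654 × 11.4647 = 41.0746.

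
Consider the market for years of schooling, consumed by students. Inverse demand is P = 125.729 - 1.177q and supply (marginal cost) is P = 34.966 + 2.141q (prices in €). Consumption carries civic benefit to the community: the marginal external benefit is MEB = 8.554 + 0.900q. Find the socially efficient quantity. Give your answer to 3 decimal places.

q* = 41.074

Social marginal benefit = demand + MEB = 134.283 - 0.277q.
Set SMB = MC: 134.283 - 0.277q = 34.966 + 2.141q → q* = 41.0740.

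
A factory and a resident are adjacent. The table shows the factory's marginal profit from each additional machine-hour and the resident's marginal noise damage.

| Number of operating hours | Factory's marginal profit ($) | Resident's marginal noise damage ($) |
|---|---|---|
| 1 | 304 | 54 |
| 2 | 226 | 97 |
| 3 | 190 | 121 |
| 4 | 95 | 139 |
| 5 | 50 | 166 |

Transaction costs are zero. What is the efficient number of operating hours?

3

Bargaining reaches the level where marginal profit last exceeds marginal noise damage.
That holds through level 3 (190 ≥ 121) but not at 4 (95 < 139).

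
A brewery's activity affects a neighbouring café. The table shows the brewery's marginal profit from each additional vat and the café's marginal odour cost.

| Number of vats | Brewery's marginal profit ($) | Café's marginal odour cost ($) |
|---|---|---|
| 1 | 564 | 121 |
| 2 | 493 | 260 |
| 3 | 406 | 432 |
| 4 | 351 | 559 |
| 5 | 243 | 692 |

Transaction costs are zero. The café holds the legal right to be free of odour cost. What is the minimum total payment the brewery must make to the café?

$381

Efficient level: marginal profit ≥ marginal odour cost through level 2, so k* = 2.
With the café holding the right, the brewery must at least compensate total damage at k*: 121 + 260 = 381.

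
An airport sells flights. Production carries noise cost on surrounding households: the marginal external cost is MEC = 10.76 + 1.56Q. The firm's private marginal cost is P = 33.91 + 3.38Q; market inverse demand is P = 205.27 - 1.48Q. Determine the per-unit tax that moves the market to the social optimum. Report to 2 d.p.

tax = 49.78 per unit

Social marginal cost = private MC + MEC = 44.67 + 4.94Q.
Set SMC = demand: 44.67 + 4.94Q = 205.27 - 1.48Q → Q* = 25.0156.
The Pigouvian tax equals MEC at Q*: 10.76 + 1.56×25.0156 = 49.7843.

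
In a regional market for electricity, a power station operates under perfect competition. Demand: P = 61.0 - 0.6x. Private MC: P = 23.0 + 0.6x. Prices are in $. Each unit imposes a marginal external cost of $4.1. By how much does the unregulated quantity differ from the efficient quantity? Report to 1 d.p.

3.4 units

Market equilibrium (private): 23.0 + 0.6x = 61.0 - 0.6x → x_m = 31.6667.
Social marginal cost = private MC + MEC = 27.1 + 0.6x.
Set SMC = demand: 27.1 + 0.6x = 61.0 - 0.6x → x* = 28.2500.
Gap = |31.6667 − 28.2500| = 3.4167.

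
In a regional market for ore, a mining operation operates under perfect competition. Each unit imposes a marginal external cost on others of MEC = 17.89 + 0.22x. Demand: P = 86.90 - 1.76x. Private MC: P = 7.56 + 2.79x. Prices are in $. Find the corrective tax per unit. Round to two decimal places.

tax = $20.72 per unit

Social marginal cost = private MC + MEC = 25.45 + 3.01x.
Set SMC = demand: 25.45 + 3.01x = 86.90 - 1.76x → x* = 12.8826.
The Pigouvian tax equals MEC at x*: 17.89 + 0.22×12.8826 = 20.7242.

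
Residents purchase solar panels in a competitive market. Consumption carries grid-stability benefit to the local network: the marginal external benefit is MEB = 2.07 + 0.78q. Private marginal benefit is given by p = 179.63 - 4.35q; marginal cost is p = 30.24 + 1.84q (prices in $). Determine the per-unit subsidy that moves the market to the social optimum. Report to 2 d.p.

subsidy = $23.91 per unit

Social marginal benefit = demand + MEB = 181.70 - 3.57q.
Set SMB = MC: 181.70 - 3.57q = 30.24 + 1.84q → q* = 27.9963.
The Pigouvian subsidy equals MEB at q*: 2.07 + 0.78×27.9963 = 23.9071.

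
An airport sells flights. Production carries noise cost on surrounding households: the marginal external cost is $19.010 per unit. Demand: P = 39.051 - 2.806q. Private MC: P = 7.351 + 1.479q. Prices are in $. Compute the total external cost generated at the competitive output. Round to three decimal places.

Market equilibrium (private): 7.351 + 1.479q = 39.051 - 2.806q → q_m = 7.3979.
Total external cost = MEC × q_m = 19.010 × 7.3979 = 140.6341.

$140.634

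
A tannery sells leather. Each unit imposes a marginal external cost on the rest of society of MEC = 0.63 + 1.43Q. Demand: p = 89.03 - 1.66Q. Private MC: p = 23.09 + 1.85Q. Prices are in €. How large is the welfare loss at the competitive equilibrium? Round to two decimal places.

DWL = €76.51

Market equilibrium (private): 23.09 + 1.85Q = 89.03 - 1.66Q → Q_m = 18.7863.
Social marginal cost = private MC + MEC = 23.72 + 3.28Q.
Set SMC = demand: 23.72 + 3.28Q = 89.03 - 1.66Q → Q* = 13.2206.
The welfare-loss triangle has base |Q_m − Q*| and height MEC(Q_m) (the vertical gap between SMC and demand is zero at Q* and MEC at Q_m).
DWL = ½ × 5.5657 × 27.4944 = 76.5128.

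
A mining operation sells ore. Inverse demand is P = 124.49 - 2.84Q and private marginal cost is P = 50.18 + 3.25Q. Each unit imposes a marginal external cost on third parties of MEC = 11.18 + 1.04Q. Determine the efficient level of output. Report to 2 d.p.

Q* = 8.85

Social marginal cost = private MC + MEC = 61.36 + 4.29Q.
Set SMC = demand: 61.36 + 4.29Q = 124.49 - 2.84Q → Q* = 8.8541.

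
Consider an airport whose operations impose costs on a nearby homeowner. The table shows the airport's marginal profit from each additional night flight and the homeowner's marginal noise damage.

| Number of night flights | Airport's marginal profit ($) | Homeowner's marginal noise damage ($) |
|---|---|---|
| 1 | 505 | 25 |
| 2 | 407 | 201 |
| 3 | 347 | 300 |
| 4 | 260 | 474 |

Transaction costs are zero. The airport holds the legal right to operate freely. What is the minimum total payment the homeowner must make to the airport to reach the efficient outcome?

Left alone the airport would choose level 4 (marginal profit stays positive).
Efficient level: k* = 3 (marginal profit ≥ marginal noise damage through 3).
The homeowner must at least cover the airport's forgone profit from cutting 4→3: 260 = 260.

$260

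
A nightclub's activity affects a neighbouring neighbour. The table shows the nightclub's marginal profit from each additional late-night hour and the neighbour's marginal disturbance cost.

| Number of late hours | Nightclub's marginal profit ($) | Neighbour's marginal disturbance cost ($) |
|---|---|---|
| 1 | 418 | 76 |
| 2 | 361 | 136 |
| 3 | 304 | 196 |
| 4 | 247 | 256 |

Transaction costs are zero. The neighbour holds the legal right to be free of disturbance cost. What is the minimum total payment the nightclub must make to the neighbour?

$408

Efficient level: marginal profit ≥ marginal disturbance cost through level 3, so k* = 3.
With the neighbour holding the right, the nightclub must at least compensate total damage at k*: 76 + 136 + 196 = 408.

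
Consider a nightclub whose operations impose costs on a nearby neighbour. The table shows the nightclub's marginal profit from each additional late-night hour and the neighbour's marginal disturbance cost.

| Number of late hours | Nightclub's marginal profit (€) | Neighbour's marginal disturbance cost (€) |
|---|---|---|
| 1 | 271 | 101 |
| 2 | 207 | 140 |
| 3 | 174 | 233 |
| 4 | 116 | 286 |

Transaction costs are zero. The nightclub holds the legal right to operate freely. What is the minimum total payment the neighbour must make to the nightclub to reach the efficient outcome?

Left alone the nightclub would choose level 4 (marginal profit stays positive).
Efficient level: k* = 2 (marginal profit ≥ marginal disturbance cost through 2).
The neighbour must at least cover the nightclub's forgone profit from cutting 4→2: 174 + 116 = 290.

€290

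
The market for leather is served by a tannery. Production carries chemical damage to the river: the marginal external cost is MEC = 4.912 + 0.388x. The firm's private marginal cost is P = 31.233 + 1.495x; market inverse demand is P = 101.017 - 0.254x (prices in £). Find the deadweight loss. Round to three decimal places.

Market equilibrium (private): 31.233 + 1.495x = 101.017 - 0.254x → x_m = 39.8994.
Social marginal cost = private MC + MEC = 36.145 + 1.883x.
Set SMC = demand: 36.145 + 1.883x = 101.017 - 0.254x → x* = 30.3566.
The loss is the area between SMC and demand from x* to x_m; with linear curves that's a triangle of height MEC(x_m).
DWL = ½ × 9.5428 × 20.3930 = 97.3032.

DWL = £97.303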